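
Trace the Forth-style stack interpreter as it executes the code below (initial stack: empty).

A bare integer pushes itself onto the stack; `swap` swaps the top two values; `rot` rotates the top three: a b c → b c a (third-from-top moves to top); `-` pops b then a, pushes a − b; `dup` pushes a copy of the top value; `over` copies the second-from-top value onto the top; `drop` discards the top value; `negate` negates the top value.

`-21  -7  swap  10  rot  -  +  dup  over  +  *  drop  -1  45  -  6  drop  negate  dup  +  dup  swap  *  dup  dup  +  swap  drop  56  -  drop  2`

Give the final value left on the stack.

-21    -> -21
-7     -> -21 -7
swap   -> -7 -21
10     -> -7 -21 10
rot    -> -21 10 -7
-      -> -21 17
+      -> -4
dup    -> -4 -4
over   -> -4 -4 -4
+      -> -4 -8
*      -> 32
drop   -> (empty)
-1     -> -1
45     -> -1 45
-      -> -46
6      -> -46 6
drop   -> -46
negate -> 46
dup    -> 46 46
+      -> 92
dup    -> 92 92
swap   -> 92 92
*      -> 8464
dup    -> 8464 8464
dup    -> 8464 8464 8464
+      -> 8464 16928
swap   -> 16928 8464
drop   -> 16928
56     -> 16928 56
-      -> 16872
drop   -> (empty)
2      -> 2

2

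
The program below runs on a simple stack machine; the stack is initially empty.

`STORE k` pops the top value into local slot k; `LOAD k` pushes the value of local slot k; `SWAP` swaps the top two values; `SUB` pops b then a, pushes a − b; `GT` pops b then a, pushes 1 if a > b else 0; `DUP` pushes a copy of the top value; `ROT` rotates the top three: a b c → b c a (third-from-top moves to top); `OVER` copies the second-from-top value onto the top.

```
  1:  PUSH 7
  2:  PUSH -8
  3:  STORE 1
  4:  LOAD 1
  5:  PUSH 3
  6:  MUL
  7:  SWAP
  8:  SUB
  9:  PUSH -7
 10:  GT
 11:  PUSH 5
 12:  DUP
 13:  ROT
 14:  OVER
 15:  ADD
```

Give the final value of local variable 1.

-8

PUSH 7   [7]
PUSH -8  [7, -8]
STORE 1  [7]
LOAD 1   [7, -8]
PUSH 3   [7, -8, 3]
MUL      [7, -24]
SWAP     [-24, 7]
SUB      [-31]
PUSH -7  [-31, -7]
GT       [0]
PUSH 5   [0, 5]
DUP      [0, 5, 5]
ROT      [5, 5, 0]
OVER     [5, 5, 0, 5]
ADD      [5, 5, 5]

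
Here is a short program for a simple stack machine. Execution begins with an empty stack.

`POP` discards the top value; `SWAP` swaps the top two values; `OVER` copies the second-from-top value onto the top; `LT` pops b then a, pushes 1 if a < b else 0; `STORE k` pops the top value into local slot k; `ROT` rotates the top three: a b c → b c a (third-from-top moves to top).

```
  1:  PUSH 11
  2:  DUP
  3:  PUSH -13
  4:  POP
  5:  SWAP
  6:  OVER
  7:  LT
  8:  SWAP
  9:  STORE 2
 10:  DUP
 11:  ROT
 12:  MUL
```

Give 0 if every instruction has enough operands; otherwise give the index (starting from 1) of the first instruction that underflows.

PUSH 11  → [11]
DUP      → [11, 11]
PUSH -13 → [11, 11, -13]
POP      → [11, 11]
SWAP     → [11, 11]
OVER     → [11, 11, 11]
LT       → [11, 0]
SWAP     → [0, 11]
STORE 2  → [0]
DUP      → [0, 0]
ROT  — needs 3 operands, stack has 2 → underflow

11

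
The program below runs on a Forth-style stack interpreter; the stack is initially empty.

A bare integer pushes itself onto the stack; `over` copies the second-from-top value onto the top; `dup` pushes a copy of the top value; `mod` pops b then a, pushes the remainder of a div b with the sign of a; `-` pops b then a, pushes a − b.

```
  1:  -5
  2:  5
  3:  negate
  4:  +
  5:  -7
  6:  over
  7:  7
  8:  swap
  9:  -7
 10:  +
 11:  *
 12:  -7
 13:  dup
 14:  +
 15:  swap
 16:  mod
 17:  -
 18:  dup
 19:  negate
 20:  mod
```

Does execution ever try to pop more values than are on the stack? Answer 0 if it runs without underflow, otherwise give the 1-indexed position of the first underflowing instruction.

0

-5     -> [-5]
5      -> [-5, 5]
negate -> [-5, -5]
+      -> [-10]
-7     -> [-10, -7]
over   -> [-10, -7, -10]
7      -> [-10, -7, -10, 7]
swap   -> [-10, -7, 7, -10]
-7     -> [-10, -7, 7, -10, -7]
+      -> [-10, -7, 7, -17]
*      -> [-10, -7, -119]
-7     -> [-10, -7, -119, -7]
dup    -> [-10, -7, -119, -7, -7]
+      -> [-10, -7, -119, -14]
swap   -> [-10, -7, -14, -119]
mod    -> [-10, -7, -14]
-      -> [-10, 7]
dup    -> [-10, 7, 7]
negate -> [-10, 7, -7]
mod    -> [-10, 0]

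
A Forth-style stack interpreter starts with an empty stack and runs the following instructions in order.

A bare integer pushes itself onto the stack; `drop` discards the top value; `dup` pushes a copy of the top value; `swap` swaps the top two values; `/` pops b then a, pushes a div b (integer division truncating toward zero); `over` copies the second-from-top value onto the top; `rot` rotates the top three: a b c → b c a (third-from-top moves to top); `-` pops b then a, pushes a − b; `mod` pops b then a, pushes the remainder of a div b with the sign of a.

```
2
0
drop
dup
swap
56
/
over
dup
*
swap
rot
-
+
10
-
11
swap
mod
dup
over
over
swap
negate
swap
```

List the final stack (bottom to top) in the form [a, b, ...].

2       2
0       2 0
drop    2
dup     2 2
swap    2 2
56      2 2 56
/       2 0
over    2 0 2
dup     2 0 2 2
*       2 0 4
swap    2 4 0
rot     4 0 2
-       4 -2
+       2
10      2 10
-       -8
11      -8 11
swap    11 -8
mod     3
dup     3 3
over    3 3 3
over    3 3 3 3
swap    3 3 3 3
negate  3 3 3 -3
swap    3 3 -3 3

[3, 3, -3, 3]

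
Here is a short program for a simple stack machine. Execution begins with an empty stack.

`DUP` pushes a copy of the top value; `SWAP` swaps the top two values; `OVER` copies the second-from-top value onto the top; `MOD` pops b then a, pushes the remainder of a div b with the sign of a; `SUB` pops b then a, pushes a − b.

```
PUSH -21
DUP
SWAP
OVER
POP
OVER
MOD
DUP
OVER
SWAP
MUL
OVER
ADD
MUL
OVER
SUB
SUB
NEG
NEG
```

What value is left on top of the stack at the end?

-42

PUSH -21  [-21]
DUP       [-21, -21]
SWAP      [-21, -21]
OVER      [-21, -21, -21]
POP       [-21, -21]
OVER      [-21, -21, -21]
MOD       [-21, 0]
DUP       [-21, 0, 0]
OVER      [-21, 0, 0, 0]
SWAP      [-21, 0, 0, 0]
MUL       [-21, 0, 0]
OVER      [-21, 0, 0, 0]
ADD       [-21, 0, 0]
MUL       [-21, 0]
OVER      [-21, 0, -21]
SUB       [-21, 21]
SUB       [-42]
NEG       [42]
NEG       [-42]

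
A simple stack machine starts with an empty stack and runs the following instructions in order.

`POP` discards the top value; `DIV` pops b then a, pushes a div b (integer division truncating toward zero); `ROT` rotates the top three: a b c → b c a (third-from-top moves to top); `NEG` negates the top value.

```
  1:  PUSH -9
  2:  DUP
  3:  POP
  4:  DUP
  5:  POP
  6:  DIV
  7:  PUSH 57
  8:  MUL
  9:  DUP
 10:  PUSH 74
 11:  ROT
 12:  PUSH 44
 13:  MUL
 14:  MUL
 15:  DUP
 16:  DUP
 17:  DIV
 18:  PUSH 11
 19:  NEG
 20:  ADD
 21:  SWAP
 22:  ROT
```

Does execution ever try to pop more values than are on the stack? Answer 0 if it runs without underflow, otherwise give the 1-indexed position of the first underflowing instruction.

PUSH -9  -9
DUP      -9 -9
POP      -9
DUP      -9 -9
POP      -9
DIV  — needs 2 operands, stack has 1 → underflow

6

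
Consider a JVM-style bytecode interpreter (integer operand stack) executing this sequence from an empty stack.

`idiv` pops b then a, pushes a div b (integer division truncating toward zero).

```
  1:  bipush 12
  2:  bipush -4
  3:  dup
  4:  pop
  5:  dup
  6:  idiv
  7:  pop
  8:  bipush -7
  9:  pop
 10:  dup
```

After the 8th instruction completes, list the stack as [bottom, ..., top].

bipush 12 → [12]
bipush -4 → [12, -4]
dup       → [12, -4, -4]
pop       → [12, -4]
dup       → [12, -4, -4]
idiv      → [12, 1]
pop       → [12]
bipush -7 → [12, -7]

[12, -7]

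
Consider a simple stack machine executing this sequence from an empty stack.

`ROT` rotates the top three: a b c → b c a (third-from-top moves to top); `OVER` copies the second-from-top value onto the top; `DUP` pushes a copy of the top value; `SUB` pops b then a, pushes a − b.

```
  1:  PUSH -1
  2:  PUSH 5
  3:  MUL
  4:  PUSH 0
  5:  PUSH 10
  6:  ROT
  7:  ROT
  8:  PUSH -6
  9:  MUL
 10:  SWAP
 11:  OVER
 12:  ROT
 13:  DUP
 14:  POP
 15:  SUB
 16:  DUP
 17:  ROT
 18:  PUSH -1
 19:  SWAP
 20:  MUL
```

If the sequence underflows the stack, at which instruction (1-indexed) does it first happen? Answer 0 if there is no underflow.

0

PUSH -1 → -1
PUSH 5  → -1 5
MUL     → -5
PUSH 0  → -5 0
PUSH 10 → -5 0 10
ROT     → 0 10 -5
ROT     → 10 -5 0
PUSH -6 → 10 -5 0 -6
MUL     → 10 -5 0
SWAP    → 10 0 -5
OVER    → 10 0 -5 0
ROT     → 10 -5 0 0
DUP     → 10 -5 0 0 0
POP     → 10 -5 0 0
SUB     → 10 -5 0
DUP     → 10 -5 0 0
ROT     → 10 0 0 -5
PUSH -1 → 10 0 0 -5 -1
SWAP    → 10 0 0 -1 -5
MUL     → 10 0 0 5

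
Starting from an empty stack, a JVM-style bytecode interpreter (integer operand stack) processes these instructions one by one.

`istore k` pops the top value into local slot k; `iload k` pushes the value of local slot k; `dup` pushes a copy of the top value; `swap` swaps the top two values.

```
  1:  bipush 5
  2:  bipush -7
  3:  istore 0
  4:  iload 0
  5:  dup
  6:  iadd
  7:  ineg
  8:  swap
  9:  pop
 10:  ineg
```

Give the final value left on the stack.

bipush 5  -> [5]
bipush -7 -> [5, -7]
istore 0  -> [5]
iload 0   -> [5, -7]
dup       -> [5, -7, -7]
iadd      -> [5, -14]
ineg      -> [5, 14]
swap      -> [14, 5]
pop       -> [14]
ineg      -> [-14]

-14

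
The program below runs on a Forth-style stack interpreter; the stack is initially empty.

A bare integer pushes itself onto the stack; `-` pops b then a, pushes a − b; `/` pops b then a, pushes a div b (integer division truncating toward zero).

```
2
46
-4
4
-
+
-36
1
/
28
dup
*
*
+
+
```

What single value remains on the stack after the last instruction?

2   → 2
46  → 2 46
-4  → 2 46 -4
4   → 2 46 -4 4
-   → 2 46 -8
+   → 2 38
-36 → 2 38 -36
1   → 2 38 -36 1
/   → 2 38 -36
28  → 2 38 -36 28
dup → 2 38 -36 28 28
*   → 2 38 -36 784
*   → 2 38 -28224
+   → 2 -28186
+   → -28184

-28184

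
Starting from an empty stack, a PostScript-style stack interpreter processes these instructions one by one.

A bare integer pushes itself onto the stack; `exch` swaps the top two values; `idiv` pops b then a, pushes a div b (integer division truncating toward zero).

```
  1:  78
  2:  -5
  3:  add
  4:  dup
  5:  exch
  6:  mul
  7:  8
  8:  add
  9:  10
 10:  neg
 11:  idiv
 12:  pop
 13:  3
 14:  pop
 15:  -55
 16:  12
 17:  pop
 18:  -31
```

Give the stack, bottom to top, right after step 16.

78    78
-5    78 -5
add   73
dup   73 73
exch  73 73
mul   5329
8     5329 8
add   5337
10    5337 10
neg   5337 -10
idiv  -533
pop   (empty)
3     3
pop   (empty)
-55   -55
12    -55 12

[-55, 12]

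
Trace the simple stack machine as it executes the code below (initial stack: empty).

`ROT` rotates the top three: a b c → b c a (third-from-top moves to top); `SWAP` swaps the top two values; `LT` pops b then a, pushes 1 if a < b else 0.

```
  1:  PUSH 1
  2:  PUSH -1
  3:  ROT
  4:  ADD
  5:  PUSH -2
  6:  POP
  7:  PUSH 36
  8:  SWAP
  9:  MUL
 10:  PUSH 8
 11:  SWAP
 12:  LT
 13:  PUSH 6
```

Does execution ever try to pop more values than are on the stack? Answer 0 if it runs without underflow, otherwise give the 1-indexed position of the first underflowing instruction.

PUSH 1   [1]
PUSH -1  [1, -1]
ROT  — needs 3 operands, stack has 2 → underflow

3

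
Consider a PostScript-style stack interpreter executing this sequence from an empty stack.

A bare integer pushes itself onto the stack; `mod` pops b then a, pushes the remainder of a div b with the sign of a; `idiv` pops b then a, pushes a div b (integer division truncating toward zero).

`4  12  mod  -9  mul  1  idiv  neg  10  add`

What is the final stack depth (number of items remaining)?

1

4    → [4]
12   → [4, 12]
mod  → [4]
-9   → [4, -9]
mul  → [-36]
1    → [-36, 1]
idiv → [-36]
neg  → [36]
10   → [36, 10]
add  → [46]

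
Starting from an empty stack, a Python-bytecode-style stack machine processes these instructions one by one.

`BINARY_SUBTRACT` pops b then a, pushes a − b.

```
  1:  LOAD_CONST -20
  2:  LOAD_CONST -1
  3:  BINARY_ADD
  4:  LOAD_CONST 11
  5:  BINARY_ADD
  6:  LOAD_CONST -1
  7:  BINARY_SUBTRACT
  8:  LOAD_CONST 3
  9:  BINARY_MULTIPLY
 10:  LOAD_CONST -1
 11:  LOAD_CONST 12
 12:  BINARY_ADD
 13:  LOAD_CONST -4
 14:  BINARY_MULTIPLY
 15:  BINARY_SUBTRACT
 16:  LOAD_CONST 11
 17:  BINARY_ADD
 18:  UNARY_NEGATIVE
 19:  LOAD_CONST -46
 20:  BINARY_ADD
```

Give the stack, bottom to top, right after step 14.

[-27, -44]

LOAD_CONST -20  → -20
LOAD_CONST -1   → -20 -1
BINARY_ADD      → -21
LOAD_CONST 11   → -21 11
BINARY_ADD      → -10
LOAD_CONST -1   → -10 -1
BINARY_SUBTRACT → -9
LOAD_CONST 3    → -9 3
BINARY_MULTIPLY → -27
LOAD_CONST -1   → -27 -1
LOAD_CONST 12   → -27 -1 12
BINARY_ADD      → -27 11
LOAD_CONST -4   → -27 11 -4
BINARY_MULTIPLY → -27 -44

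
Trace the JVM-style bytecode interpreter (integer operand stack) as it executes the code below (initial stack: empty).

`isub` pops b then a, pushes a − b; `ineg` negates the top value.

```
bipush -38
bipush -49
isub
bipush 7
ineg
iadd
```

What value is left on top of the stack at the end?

4

bipush -38 -> [-38]
bipush -49 -> [-38, -49]
isub       -> [11]
bipush 7   -> [11, 7]
ineg       -> [11, -7]
iadd       -> [4]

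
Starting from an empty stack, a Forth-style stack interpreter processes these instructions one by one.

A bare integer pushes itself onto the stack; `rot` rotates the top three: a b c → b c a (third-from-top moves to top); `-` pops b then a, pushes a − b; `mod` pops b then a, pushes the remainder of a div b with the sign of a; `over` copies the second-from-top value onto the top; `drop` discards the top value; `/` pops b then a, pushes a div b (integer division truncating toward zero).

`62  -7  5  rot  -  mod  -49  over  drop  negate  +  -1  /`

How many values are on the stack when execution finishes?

1

62      62
-7      62 -7
5       62 -7 5
rot     -7 5 62
-       -7 -57
mod     -7
-49     -7 -49
over    -7 -49 -7
drop    -7 -49
negate  -7 49
+       42
-1      42 -1
/       -42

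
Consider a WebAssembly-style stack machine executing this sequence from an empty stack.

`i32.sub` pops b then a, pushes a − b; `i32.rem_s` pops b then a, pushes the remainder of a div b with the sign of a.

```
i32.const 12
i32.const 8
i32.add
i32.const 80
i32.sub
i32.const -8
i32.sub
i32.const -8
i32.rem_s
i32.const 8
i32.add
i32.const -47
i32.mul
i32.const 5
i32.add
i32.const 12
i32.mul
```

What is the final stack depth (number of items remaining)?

i32.const 12  : 12
i32.const 8   : 12 8
i32.add       : 20
i32.const 80  : 20 80
i32.sub       : -60
i32.const -8  : -60 -8
i32.sub       : -52
i32.const -8  : -52 -8
i32.rem_s     : -4
i32.const 8   : -4 8
i32.add       : 4
i32.const -47 : 4 -47
i32.mul       : -188
i32.const 5   : -188 5
i32.add       : -183
i32.const 12  : -183 12
i32.mul       : -2196

1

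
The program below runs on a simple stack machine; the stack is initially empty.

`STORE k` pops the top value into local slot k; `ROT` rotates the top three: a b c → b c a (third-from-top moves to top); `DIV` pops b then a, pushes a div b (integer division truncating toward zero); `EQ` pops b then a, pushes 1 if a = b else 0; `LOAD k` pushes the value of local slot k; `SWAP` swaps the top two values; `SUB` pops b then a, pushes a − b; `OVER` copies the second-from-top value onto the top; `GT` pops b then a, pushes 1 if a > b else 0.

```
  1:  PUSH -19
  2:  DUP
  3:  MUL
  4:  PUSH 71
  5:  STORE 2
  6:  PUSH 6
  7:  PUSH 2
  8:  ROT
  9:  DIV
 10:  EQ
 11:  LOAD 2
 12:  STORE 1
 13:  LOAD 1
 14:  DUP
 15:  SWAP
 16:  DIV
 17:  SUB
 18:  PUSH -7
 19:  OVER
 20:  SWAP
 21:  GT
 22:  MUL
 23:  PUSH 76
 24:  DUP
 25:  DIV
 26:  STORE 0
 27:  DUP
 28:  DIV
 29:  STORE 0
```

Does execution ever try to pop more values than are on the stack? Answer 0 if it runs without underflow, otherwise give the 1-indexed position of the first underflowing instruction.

0

PUSH -19 → -19
DUP      → -19 -19
MUL      → 361
PUSH 71  → 361 71
STORE 2  → 361
PUSH 6   → 361 6
PUSH 2   → 361 6 2
ROT      → 6 2 361
DIV      → 6 0
EQ       → 0
LOAD 2   → 0 71
STORE 1  → 0
LOAD 1   → 0 71
DUP      → 0 71 71
SWAP     → 0 71 71
DIV      → 0 1
SUB      → -1
PUSH -7  → -1 -7
OVER     → -1 -7 -1
SWAP     → -1 -1 -7
GT       → -1 1
MUL      → -1
PUSH 76  → -1 76
DUP      → -1 76 76
DIV      → -1 1
STORE 0  → -1
DUP      → -1 -1
DIV      → 1
STORE 0  → (empty)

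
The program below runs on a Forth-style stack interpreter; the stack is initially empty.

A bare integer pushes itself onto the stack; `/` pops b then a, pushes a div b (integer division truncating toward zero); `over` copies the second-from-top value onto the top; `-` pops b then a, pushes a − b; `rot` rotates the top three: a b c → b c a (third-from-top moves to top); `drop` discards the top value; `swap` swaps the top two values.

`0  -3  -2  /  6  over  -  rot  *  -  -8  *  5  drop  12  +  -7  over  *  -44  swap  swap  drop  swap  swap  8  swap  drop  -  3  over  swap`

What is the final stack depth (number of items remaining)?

3

0    -> 0
-3   -> 0 -3
-2   -> 0 -3 -2
/    -> 0 1
6    -> 0 1 6
over -> 0 1 6 1
-    -> 0 1 5
rot  -> 1 5 0
*    -> 1 0
-    -> 1
-8   -> 1 -8
*    -> -8
5    -> -8 5
drop -> -8
12   -> -8 12
+    -> 4
-7   -> 4 -7
over -> 4 -7 4
*    -> 4 -28
-44  -> 4 -28 -44
swap -> 4 -44 -28
swap -> 4 -28 -44
drop -> 4 -28
swap -> -28 4
swap -> 4 -28
8    -> 4 -28 8
swap -> 4 8 -28
drop -> 4 8
-    -> -4
3    -> -4 3
over -> -4 3 -4
swap -> -4 -4 3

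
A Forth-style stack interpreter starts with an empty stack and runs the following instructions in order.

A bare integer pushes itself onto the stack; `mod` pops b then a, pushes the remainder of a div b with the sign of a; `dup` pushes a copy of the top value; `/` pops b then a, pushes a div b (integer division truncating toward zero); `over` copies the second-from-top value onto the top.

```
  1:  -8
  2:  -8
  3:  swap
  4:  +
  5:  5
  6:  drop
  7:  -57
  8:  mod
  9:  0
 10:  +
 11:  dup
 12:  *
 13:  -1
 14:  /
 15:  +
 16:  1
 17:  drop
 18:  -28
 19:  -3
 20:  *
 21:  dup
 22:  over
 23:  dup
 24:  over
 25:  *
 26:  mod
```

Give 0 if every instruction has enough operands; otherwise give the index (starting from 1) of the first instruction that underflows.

15

-8   → [-8]
-8   → [-8, -8]
swap → [-8, -8]
+    → [-16]
5    → [-16, 5]
drop → [-16]
-57  → [-16, -57]
mod  → [-16]
0    → [-16, 0]
+    → [-16]
dup  → [-16, -16]
*    → [256]
-1   → [256, -1]
/    → [-256]
+  — needs 2 operands, stack has 1 → underflow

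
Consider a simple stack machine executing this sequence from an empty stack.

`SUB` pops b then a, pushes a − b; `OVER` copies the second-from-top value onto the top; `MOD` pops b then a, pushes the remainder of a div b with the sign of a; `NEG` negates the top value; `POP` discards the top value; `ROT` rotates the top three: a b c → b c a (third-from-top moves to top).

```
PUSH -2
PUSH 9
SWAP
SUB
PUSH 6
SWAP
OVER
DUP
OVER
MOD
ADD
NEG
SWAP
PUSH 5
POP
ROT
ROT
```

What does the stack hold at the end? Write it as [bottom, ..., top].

[11, 6, -6]

PUSH -2 → [-2]
PUSH 9  → [-2, 9]
SWAP    → [9, -2]
SUB     → [11]
PUSH 6  → [11, 6]
SWAP    → [6, 11]
OVER    → [6, 11, 6]
DUP     → [6, 11, 6, 6]
OVER    → [6, 11, 6, 6, 6]
MOD     → [6, 11, 6, 0]
ADD     → [6, 11, 6]
NEG     → [6, 11, -6]
SWAP    → [6, -6, 11]
PUSH 5  → [6, -6, 11, 5]
POP     → [6, -6, 11]
ROT     → [-6, 11, 6]
ROT     → [11, 6, -6]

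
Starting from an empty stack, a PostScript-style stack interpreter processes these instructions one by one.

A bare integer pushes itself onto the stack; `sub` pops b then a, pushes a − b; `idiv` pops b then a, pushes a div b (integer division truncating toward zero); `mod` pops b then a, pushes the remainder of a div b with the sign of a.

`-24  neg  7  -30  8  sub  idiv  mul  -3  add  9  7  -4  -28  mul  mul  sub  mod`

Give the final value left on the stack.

-3

-24  → [-24]
neg  → [24]
7    → [24, 7]
-30  → [24, 7, -30]
8    → [24, 7, -30, 8]
sub  → [24, 7, -38]
idiv → [24, 0]
mul  → [0]
-3   → [0, -3]
add  → [-3]
9    → [-3, 9]
7    → [-3, 9, 7]
-4   → [-3, 9, 7, -4]
-28  → [-3, 9, 7, -4, -28]
mul  → [-3, 9, 7, 112]
mul  → [-3, 9, 784]
sub  → [-3, -775]
mod  → [-3]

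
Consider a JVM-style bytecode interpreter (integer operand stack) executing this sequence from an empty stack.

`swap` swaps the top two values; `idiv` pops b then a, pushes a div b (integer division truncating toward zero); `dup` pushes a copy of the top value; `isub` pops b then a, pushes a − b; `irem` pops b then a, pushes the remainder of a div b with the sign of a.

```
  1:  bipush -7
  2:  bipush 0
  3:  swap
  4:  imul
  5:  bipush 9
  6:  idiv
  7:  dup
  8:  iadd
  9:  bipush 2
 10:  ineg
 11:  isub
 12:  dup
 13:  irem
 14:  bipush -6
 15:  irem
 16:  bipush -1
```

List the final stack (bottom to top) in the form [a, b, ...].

[0, -1]

bipush -7 -> [-7]
bipush 0  -> [-7, 0]
swap      -> [0, -7]
imul      -> [0]
bipush 9  -> [0, 9]
idiv      -> [0]
dup       -> [0, 0]
iadd      -> [0]
bipush 2  -> [0, 2]
ineg      -> [0, -2]
isub      -> [2]
dup       -> [2, 2]
irem      -> [0]
bipush -6 -> [0, -6]
irem      -> [0]
bipush -1 -> [0, -1]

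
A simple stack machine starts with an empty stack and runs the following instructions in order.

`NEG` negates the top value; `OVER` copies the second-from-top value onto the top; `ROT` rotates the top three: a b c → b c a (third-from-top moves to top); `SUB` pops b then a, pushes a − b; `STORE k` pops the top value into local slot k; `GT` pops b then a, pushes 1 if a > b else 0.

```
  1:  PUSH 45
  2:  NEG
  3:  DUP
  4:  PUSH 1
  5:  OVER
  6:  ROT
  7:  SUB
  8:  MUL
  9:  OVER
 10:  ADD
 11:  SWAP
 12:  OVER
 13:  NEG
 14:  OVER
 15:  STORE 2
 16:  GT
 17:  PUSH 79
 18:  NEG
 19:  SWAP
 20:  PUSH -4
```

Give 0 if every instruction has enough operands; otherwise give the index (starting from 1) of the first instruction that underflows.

PUSH 45 : 45
NEG     : -45
DUP     : -45 -45
PUSH 1  : -45 -45 1
OVER    : -45 -45 1 -45
ROT     : -45 1 -45 -45
SUB     : -45 1 0
MUL     : -45 0
OVER    : -45 0 -45
ADD     : -45 -45
SWAP    : -45 -45
OVER    : -45 -45 -45
NEG     : -45 -45 45
OVER    : -45 -45 45 -45
STORE 2 : -45 -45 45
GT      : -45 0
PUSH 79 : -45 0 79
NEG     : -45 0 -79
SWAP    : -45 -79 0
PUSH -4 : -45 -79 0 -4

0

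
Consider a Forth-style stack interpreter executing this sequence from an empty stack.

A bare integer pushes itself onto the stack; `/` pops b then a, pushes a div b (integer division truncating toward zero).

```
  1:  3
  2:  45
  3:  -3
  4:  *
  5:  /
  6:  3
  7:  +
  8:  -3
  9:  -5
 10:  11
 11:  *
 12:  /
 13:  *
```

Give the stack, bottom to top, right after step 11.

[3, -3, -55]

3  → 3
45 → 3 45
-3 → 3 45 -3
*  → 3 -135
/  → 0
3  → 0 3
+  → 3
-3 → 3 -3
-5 → 3 -3 -5
11 → 3 -3 -5 11
*  → 3 -3 -55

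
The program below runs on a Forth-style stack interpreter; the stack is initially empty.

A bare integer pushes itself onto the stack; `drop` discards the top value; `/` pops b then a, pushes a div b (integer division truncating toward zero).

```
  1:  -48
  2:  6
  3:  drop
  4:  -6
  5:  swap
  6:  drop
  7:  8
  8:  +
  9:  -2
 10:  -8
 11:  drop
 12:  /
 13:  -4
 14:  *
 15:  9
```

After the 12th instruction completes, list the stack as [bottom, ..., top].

-48  → [-48]
6    → [-48, 6]
drop → [-48]
-6   → [-48, -6]
swap → [-6, -48]
drop → [-6]
8    → [-6, 8]
+    → [2]
-2   → [2, -2]
-8   → [2, -2, -8]
drop → [2, -2]
/    → [-1]

[-1]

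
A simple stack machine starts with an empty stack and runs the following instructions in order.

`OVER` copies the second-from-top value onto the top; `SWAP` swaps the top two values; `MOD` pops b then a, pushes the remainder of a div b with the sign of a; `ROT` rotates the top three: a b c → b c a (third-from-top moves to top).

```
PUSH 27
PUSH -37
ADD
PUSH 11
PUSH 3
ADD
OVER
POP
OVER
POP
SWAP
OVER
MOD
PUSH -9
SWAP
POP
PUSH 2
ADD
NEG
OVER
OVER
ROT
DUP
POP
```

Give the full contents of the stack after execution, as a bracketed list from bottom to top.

PUSH 27  -> 27
PUSH -37 -> 27 -37
ADD      -> -10
PUSH 11  -> -10 11
PUSH 3   -> -10 11 3
ADD      -> -10 14
OVER     -> -10 14 -10
POP      -> -10 14
OVER     -> -10 14 -10
POP      -> -10 14
SWAP     -> 14 -10
OVER     -> 14 -10 14
MOD      -> 14 -10
PUSH -9  -> 14 -10 -9
SWAP     -> 14 -9 -10
POP      -> 14 -9
PUSH 2   -> 14 -9 2
ADD      -> 14 -7
NEG      -> 14 7
OVER     -> 14 7 14
OVER     -> 14 7 14 7
ROT      -> 14 14 7 7
DUP      -> 14 14 7 7 7
POP      -> 14 14 7 7

[14, 14, 7, 7]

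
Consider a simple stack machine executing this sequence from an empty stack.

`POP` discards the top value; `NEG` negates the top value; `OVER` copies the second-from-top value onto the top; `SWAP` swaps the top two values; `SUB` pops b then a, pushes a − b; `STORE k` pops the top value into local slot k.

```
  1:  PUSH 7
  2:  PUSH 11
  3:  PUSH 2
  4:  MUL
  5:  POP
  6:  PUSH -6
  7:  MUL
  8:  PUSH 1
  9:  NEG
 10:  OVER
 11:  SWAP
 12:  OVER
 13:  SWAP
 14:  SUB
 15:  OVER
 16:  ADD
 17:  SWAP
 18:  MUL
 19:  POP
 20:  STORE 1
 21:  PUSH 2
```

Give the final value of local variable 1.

PUSH 7  -> [7]
PUSH 11 -> [7, 11]
PUSH 2  -> [7, 11, 2]
MUL     -> [7, 22]
POP     -> [7]
PUSH -6 -> [7, -6]
MUL     -> [-42]
PUSH 1  -> [-42, 1]
NEG     -> [-42, -1]
OVER    -> [-42, -1, -42]
SWAP    -> [-42, -42, -1]
OVER    -> [-42, -42, -1, -42]
SWAP    -> [-42, -42, -42, -1]
SUB     -> [-42, -42, -41]
OVER    -> [-42, -42, -41, -42]
ADD     -> [-42, -42, -83]
SWAP    -> [-42, -83, -42]
MUL     -> [-42, 3486]
POP     -> [-42]
STORE 1 -> []
PUSH 2  -> [2]

-42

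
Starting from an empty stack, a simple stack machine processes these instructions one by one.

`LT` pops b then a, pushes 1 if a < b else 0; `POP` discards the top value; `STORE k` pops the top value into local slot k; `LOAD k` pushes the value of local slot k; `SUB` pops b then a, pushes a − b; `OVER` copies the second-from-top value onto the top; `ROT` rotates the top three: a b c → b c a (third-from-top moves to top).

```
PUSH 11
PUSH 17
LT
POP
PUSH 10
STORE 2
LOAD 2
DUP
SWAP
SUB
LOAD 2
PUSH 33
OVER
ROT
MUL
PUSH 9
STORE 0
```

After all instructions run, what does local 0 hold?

9

PUSH 11 → 11
PUSH 17 → 11 17
LT      → 1
POP     → (empty)
PUSH 10 → 10
STORE 2 → (empty)
LOAD 2  → 10
DUP     → 10 10
SWAP    → 10 10
SUB     → 0
LOAD 2  → 0 10
PUSH 33 → 0 10 33
OVER    → 0 10 33 10
ROT     → 0 33 10 10
MUL     → 0 33 100
PUSH 9  → 0 33 100 9
STORE 0 → 0 33 100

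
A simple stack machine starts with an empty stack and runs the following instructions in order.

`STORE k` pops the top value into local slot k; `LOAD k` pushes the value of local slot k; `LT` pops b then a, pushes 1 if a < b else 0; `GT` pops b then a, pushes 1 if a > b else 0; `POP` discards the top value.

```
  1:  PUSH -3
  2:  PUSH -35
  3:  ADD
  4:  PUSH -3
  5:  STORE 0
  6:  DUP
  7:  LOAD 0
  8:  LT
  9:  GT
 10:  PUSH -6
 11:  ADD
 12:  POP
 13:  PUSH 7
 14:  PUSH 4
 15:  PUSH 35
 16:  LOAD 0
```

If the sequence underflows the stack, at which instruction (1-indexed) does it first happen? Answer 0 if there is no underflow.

0

PUSH -3  -> [-3]
PUSH -35 -> [-3, -35]
ADD      -> [-38]
PUSH -3  -> [-38, -3]
STORE 0  -> [-38]
DUP      -> [-38, -38]
LOAD 0   -> [-38, -38, -3]
LT       -> [-38, 1]
GT       -> [0]
PUSH -6  -> [0, -6]
ADD      -> [-6]
POP      -> []
PUSH 7   -> [7]
PUSH 4   -> [7, 4]
PUSH 35  -> [7, 4, 35]
LOAD 0   -> [7, 4, 35, -3]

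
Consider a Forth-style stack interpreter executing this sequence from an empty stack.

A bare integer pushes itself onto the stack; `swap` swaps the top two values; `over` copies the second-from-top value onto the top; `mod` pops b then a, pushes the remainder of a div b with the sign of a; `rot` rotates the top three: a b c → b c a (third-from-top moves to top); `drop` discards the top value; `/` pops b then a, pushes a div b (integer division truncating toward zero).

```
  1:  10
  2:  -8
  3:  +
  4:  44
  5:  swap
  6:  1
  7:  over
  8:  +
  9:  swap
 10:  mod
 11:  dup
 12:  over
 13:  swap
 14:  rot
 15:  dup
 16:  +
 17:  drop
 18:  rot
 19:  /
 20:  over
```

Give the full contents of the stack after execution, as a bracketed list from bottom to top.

10    [10]
-8    [10, -8]
+     [2]
44    [2, 44]
swap  [44, 2]
1     [44, 2, 1]
over  [44, 2, 1, 2]
+     [44, 2, 3]
swap  [44, 3, 2]
mod   [44, 1]
dup   [44, 1, 1]
over  [44, 1, 1, 1]
swap  [44, 1, 1, 1]
rot   [44, 1, 1, 1]
dup   [44, 1, 1, 1, 1]
+     [44, 1, 1, 2]
drop  [44, 1, 1]
rot   [1, 1, 44]
/     [1, 0]
over  [1, 0, 1]

[1, 0, 1]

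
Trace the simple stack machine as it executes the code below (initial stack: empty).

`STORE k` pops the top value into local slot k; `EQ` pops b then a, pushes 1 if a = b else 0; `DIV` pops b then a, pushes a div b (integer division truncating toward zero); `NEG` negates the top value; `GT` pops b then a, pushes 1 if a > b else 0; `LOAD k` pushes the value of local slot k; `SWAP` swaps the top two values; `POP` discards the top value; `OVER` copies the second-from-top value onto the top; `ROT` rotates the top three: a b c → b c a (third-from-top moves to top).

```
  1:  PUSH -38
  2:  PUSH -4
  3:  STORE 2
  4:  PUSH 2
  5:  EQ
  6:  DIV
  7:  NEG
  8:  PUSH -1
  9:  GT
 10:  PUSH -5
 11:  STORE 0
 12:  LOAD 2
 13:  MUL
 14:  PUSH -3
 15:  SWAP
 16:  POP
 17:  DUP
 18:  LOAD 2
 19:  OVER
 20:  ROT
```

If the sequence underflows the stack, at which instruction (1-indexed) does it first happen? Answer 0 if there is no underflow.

6

PUSH -38  -38
PUSH -4   -38 -4
STORE 2   -38
PUSH 2    -38 2
EQ        0
DIV  — needs 2 operands, stack has 1 → underflow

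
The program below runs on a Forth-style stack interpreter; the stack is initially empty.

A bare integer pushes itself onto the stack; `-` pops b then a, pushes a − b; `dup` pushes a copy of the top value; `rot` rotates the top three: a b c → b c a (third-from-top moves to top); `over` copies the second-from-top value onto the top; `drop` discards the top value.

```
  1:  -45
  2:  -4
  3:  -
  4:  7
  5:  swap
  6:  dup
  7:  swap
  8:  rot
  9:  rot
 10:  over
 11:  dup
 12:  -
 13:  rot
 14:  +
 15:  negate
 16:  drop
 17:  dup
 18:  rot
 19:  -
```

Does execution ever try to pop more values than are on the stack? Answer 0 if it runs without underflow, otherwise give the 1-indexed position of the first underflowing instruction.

0

-45    : -45
-4     : -45 -4
-      : -41
7      : -41 7
swap   : 7 -41
dup    : 7 -41 -41
swap   : 7 -41 -41
rot    : -41 -41 7
rot    : -41 7 -41
over   : -41 7 -41 7
dup    : -41 7 -41 7 7
-      : -41 7 -41 0
rot    : -41 -41 0 7
+      : -41 -41 7
negate : -41 -41 -7
drop   : -41 -41
dup    : -41 -41 -41
rot    : -41 -41 -41
-      : -41 0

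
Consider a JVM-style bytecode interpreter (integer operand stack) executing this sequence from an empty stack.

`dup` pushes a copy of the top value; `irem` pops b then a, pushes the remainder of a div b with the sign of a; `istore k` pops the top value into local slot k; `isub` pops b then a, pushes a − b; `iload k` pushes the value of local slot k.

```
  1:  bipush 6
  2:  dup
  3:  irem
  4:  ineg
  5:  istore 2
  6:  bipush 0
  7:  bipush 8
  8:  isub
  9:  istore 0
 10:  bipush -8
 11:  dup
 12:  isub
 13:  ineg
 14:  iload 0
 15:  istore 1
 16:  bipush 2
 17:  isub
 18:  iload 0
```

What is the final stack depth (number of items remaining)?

bipush 6  → 6
dup       → 6 6
irem      → 0
ineg      → 0
istore 2  → (empty)
bipush 0  → 0
bipush 8  → 0 8
isub      → -8
istore 0  → (empty)
bipush -8 → -8
dup       → -8 -8
isub      → 0
ineg      → 0
iload 0   → 0 -8
istore 1  → 0
bipush 2  → 0 2
isub      → -2
iload 0   → -2 -8

2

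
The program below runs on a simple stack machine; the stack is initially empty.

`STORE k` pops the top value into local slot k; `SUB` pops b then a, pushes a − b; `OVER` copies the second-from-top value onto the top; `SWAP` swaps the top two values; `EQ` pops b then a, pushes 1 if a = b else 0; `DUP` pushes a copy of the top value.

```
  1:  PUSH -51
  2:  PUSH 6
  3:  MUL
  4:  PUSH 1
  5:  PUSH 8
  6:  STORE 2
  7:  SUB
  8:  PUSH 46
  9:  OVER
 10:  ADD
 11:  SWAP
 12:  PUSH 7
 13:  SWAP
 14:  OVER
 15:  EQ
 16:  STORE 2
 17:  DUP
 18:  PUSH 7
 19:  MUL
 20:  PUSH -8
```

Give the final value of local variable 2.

PUSH -51 : [-51]
PUSH 6   : [-51, 6]
MUL      : [-306]
PUSH 1   : [-306, 1]
PUSH 8   : [-306, 1, 8]
STORE 2  : [-306, 1]
SUB      : [-307]
PUSH 46  : [-307, 46]
OVER     : [-307, 46, -307]
ADD      : [-307, -261]
SWAP     : [-261, -307]
PUSH 7   : [-261, -307, 7]
SWAP     : [-261, 7, -307]
OVER     : [-261, 7, -307, 7]
EQ       : [-261, 7, 0]
STORE 2  : [-261, 7]
DUP      : [-261, 7, 7]
PUSH 7   : [-261, 7, 7, 7]
MUL      : [-261, 7, 49]
PUSH -8  : [-261, 7, 49, -8]

0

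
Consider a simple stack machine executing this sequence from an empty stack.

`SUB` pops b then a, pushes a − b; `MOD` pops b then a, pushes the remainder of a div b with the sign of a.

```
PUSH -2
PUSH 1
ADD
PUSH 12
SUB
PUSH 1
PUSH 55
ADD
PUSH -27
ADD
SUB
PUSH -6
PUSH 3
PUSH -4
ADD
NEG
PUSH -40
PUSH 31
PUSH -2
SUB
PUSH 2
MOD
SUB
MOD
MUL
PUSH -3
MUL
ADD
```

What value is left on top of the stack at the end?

-24

PUSH -2  : -2
PUSH 1   : -2 1
ADD      : -1
PUSH 12  : -1 12
SUB      : -13
PUSH 1   : -13 1
PUSH 55  : -13 1 55
ADD      : -13 56
PUSH -27 : -13 56 -27
ADD      : -13 29
SUB      : -42
PUSH -6  : -42 -6
PUSH 3   : -42 -6 3
PUSH -4  : -42 -6 3 -4
ADD      : -42 -6 -1
NEG      : -42 -6 1
PUSH -40 : -42 -6 1 -40
PUSH 31  : -42 -6 1 -40 31
PUSH -2  : -42 -6 1 -40 31 -2
SUB      : -42 -6 1 -40 33
PUSH 2   : -42 -6 1 -40 33 2
MOD      : -42 -6 1 -40 1
SUB      : -42 -6 1 -41
MOD      : -42 -6 1
MUL      : -42 -6
PUSH -3  : -42 -6 -3
MUL      : -42 18
ADD      : -24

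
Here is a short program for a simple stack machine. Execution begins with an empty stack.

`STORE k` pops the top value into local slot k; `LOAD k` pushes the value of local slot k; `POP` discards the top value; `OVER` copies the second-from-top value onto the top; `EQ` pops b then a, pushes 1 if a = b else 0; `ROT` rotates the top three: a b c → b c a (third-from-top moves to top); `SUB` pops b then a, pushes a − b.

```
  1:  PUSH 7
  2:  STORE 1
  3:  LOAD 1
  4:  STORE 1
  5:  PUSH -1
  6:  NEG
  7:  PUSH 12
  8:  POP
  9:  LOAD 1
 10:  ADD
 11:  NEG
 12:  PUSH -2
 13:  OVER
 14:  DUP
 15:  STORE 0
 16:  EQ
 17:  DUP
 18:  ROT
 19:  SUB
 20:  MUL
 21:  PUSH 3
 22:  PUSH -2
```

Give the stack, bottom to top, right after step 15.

[-8, -2, -8]

PUSH 7  : [7]
STORE 1 : []
LOAD 1  : [7]
STORE 1 : []
PUSH -1 : [-1]
NEG     : [1]
PUSH 12 : [1, 12]
POP     : [1]
LOAD 1  : [1, 7]
ADD     : [8]
NEG     : [-8]
PUSH -2 : [-8, -2]
OVER    : [-8, -2, -8]
DUP     : [-8, -2, -8, -8]
STORE 0 : [-8, -2, -8]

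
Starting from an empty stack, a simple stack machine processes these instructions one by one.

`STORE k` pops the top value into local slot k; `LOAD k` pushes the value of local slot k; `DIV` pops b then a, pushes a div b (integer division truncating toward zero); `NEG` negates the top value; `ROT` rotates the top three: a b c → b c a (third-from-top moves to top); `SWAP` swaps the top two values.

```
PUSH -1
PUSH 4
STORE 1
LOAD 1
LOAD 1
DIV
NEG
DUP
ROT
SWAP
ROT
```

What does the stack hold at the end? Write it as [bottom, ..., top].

[-1, -1, -1]

PUSH -1 : -1
PUSH 4  : -1 4
STORE 1 : -1
LOAD 1  : -1 4
LOAD 1  : -1 4 4
DIV     : -1 1
NEG     : -1 -1
DUP     : -1 -1 -1
ROT     : -1 -1 -1
SWAP    : -1 -1 -1
ROT     : -1 -1 -1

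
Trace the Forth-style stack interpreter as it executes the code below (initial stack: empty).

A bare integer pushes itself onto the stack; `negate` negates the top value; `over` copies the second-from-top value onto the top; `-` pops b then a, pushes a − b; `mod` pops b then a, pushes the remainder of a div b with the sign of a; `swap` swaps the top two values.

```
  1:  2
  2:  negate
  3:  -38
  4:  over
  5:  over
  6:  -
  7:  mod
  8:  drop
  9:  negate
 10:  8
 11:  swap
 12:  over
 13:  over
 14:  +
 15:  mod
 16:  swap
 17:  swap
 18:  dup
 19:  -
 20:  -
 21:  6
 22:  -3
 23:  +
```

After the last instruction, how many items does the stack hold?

2

2      -> 2
negate -> -2
-38    -> -2 -38
over   -> -2 -38 -2
over   -> -2 -38 -2 -38
-      -> -2 -38 36
mod    -> -2 -2
drop   -> -2
negate -> 2
8      -> 2 8
swap   -> 8 2
over   -> 8 2 8
over   -> 8 2 8 2
+      -> 8 2 10
mod    -> 8 2
swap   -> 2 8
swap   -> 8 2
dup    -> 8 2 2
-      -> 8 0
-      -> 8
6      -> 8 6
-3     -> 8 6 -3
+      -> 8 3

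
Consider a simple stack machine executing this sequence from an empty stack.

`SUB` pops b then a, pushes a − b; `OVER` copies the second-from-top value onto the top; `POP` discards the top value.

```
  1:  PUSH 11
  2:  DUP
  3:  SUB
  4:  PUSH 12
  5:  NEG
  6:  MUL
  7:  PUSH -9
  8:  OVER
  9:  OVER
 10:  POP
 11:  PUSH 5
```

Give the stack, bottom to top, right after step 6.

PUSH 11 -> 11
DUP     -> 11 11
SUB     -> 0
PUSH 12 -> 0 12
NEG     -> 0 -12
MUL     -> 0

[0]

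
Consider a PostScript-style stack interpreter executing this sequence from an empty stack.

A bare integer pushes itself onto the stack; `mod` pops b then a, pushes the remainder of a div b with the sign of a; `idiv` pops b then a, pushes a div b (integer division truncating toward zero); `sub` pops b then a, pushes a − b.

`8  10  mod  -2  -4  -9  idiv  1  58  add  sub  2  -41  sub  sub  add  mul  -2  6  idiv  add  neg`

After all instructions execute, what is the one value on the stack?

8    -> 8
10   -> 8 10
mod  -> 8
-2   -> 8 -2
-4   -> 8 -2 -4
-9   -> 8 -2 -4 -9
idiv -> 8 -2 0
1    -> 8 -2 0 1
58   -> 8 -2 0 1 58
add  -> 8 -2 0 59
sub  -> 8 -2 -59
2    -> 8 -2 -59 2
-41  -> 8 -2 -59 2 -41
sub  -> 8 -2 -59 43
sub  -> 8 -2 -102
add  -> 8 -104
mul  -> -832
-2   -> -832 -2
6    -> -832 -2 6
idiv -> -832 0
add  -> -832
neg  -> 832

832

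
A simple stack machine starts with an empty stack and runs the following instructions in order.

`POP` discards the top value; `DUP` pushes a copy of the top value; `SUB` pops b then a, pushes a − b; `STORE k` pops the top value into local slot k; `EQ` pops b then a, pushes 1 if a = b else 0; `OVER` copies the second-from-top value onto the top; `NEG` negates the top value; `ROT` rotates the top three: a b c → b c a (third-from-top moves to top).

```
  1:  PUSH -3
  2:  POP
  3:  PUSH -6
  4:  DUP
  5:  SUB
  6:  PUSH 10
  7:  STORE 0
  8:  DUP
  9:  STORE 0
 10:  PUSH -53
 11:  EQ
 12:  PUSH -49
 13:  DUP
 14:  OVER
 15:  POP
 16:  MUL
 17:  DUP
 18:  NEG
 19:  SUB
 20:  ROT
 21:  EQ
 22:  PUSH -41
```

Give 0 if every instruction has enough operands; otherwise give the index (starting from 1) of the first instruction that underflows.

20

PUSH -3  -> [-3]
POP      -> []
PUSH -6  -> [-6]
DUP      -> [-6, -6]
SUB      -> [0]
PUSH 10  -> [0, 10]
STORE 0  -> [0]
DUP      -> [0, 0]
STORE 0  -> [0]
PUSH -53 -> [0, -53]
EQ       -> [0]
PUSH -49 -> [0, -49]
DUP      -> [0, -49, -49]
OVER     -> [0, -49, -49, -49]
POP      -> [0, -49, -49]
MUL      -> [0, 2401]
DUP      -> [0, 2401, 2401]
NEG      -> [0, 2401, -2401]
SUB      -> [0, 4802]
ROT  — needs 3 operands, stack has 2 → underflow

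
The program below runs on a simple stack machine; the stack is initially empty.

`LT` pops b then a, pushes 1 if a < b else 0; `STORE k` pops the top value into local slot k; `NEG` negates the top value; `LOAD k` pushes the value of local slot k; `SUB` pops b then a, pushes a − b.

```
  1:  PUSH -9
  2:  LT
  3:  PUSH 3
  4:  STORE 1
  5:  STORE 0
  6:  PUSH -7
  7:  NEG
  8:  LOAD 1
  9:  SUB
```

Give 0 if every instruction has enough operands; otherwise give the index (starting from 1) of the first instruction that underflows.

PUSH -9 : -9
LT  — needs 2 operands, stack has 1 → underflow

2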